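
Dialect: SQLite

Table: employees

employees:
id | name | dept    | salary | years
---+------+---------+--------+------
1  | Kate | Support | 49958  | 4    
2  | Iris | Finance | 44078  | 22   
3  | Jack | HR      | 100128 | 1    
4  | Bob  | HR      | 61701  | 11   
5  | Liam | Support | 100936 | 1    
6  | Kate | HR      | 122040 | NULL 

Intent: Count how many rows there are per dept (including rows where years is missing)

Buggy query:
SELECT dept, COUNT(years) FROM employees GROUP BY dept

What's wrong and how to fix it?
Bug: COUNT(years) skips NULLs, so groups with missing years are undercounted

Fix: Use COUNT(*) to count all rows regardless of NULL

Corrected query:
SELECT dept, COUNT(*) FROM employees GROUP BY dept

Result:
dept    | COUNT(*)
--------+---------
Finance | 1       
HR      | 3       
Support | 2       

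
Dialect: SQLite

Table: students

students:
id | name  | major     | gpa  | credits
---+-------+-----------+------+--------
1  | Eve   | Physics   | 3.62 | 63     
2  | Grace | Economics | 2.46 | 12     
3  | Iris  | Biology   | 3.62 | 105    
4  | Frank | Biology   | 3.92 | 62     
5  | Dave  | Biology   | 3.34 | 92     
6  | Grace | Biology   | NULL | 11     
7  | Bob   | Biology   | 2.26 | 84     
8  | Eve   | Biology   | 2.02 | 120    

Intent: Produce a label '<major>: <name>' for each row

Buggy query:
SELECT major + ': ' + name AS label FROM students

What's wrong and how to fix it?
Bug: SQLite uses || for string concatenation; + coerces text to numbers (yielding 0)

Fix: Replace + with || to concatenate text

Corrected query:
SELECT major || ': ' || name AS label FROM students

Result:
label           
----------------
Physics: Eve    
Economics: Grace
Biology: Iris   
Biology: Frank  
Biology: Dave   
Biology: Grace  
Biology: Bob    
Biology: Eve    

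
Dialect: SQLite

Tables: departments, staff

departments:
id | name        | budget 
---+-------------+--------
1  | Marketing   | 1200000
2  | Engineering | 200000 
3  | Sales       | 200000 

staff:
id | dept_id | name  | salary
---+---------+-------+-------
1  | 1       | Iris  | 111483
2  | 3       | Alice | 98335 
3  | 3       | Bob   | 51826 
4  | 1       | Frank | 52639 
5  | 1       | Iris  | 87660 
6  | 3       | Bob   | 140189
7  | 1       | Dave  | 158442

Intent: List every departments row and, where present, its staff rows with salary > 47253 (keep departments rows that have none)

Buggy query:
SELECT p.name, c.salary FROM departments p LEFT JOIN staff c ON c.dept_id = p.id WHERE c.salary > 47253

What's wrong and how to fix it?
Bug: A WHERE condition on the right-hand table after LEFT JOIN drops unmatched parents

Fix: Move the right-table condition into the ON clause so unmatched parents are kept

Corrected query:
SELECT p.name, c.salary FROM departments p LEFT JOIN staff c ON c.dept_id = p.id AND c.salary > 47253

Result:
name        | salary
------------+-------
Marketing   | 52639 
Marketing   | 87660 
Marketing   | 111483
Marketing   | 158442
Engineering | NULL  
Sales       | 51826 
Sales       | 98335 
Sales       | 140189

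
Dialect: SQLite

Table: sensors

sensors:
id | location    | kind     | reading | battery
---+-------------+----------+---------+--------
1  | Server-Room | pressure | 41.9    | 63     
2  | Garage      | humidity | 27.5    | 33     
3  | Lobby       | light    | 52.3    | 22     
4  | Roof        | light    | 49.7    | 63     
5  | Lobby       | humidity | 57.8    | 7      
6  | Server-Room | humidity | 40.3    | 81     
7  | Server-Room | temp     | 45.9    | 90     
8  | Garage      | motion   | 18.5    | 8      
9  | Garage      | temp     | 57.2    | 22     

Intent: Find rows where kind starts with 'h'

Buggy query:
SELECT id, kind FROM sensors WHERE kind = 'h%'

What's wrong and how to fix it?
Bug: '=' compares the literal string including the % character; pattern matching needs LIKE

Fix: Replace '=' with LIKE so 'h%' is treated as a pattern

Corrected query:
SELECT id, kind FROM sensors WHERE kind LIKE 'h%'

Result:
id | kind    
---+---------
2  | humidity
5  | humidity
6  | humidity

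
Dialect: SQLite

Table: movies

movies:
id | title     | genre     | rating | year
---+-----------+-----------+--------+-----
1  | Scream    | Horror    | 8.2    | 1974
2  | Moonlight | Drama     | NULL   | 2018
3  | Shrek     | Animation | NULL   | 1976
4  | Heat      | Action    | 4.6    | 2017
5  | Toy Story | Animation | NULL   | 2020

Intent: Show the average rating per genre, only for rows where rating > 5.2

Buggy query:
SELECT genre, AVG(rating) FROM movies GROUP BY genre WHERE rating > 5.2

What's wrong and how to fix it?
Bug: Row-level WHERE must come before GROUP BY in the clause order

Fix: Move the WHERE clause before GROUP BY

Corrected query:
SELECT genre, AVG(rating) FROM movies WHERE rating > 5.2 GROUP BY genre

Result:
genre  | AVG(rating)
-------+------------
Horror | 8.2        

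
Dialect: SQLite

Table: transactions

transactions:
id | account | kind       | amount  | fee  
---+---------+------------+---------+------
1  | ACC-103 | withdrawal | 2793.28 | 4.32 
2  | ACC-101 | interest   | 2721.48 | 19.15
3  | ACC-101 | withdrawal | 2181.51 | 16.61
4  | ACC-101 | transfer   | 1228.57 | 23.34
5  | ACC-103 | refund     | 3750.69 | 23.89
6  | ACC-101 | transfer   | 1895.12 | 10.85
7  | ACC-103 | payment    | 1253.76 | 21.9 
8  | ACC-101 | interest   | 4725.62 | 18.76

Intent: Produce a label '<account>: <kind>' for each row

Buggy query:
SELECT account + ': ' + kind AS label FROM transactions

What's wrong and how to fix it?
Bug: SQLite uses || for string concatenation; + coerces text to numbers (yielding 0)

Fix: Use the || operator for string concatenation

Corrected query:
SELECT account || ': ' || kind AS label FROM transactions

Result:
label              
-------------------
ACC-103: withdrawal
ACC-101: interest  
ACC-101: withdrawal
ACC-101: transfer  
ACC-103: refund    
ACC-101: transfer  
ACC-103: payment   
ACC-101: interest  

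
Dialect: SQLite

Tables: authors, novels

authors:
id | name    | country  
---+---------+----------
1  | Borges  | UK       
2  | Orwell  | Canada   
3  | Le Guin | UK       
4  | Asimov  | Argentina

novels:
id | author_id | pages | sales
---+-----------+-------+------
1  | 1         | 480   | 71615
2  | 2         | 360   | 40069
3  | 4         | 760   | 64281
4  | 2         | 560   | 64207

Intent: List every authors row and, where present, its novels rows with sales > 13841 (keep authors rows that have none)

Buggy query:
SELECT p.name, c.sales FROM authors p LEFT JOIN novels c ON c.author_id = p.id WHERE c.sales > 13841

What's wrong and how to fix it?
Bug: A WHERE condition on the right-hand table after LEFT JOIN drops unmatched parents

Fix: Put 'c.sales > 13841' in the JOIN's ON clause instead of WHERE

Corrected query:
SELECT p.name, c.sales FROM authors p LEFT JOIN novels c ON c.author_id = p.id AND c.sales > 13841

Result:
name    | sales
--------+------
Borges  | 71615
Orwell  | 40069
Orwell  | 64207
Le Guin | NULL 
Asimov  | 64281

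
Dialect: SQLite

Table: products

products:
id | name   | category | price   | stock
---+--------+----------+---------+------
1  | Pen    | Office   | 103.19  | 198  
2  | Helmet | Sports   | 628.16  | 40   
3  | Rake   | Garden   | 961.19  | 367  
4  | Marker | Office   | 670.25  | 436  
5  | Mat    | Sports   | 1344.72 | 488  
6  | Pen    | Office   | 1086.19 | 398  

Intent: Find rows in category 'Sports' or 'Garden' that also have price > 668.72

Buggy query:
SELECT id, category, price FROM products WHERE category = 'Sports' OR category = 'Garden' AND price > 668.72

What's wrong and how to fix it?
Bug: Without parentheses, AND is evaluated before OR, so the price filter only applies to the 'Garden' branch

Fix: Group the OR with parentheses (or use IN), then AND the threshold

Corrected query:
SELECT id, category, price FROM products WHERE (category = 'Sports' OR category = 'Garden') AND price > 668.72

Result:
id | category | price  
---+----------+--------
3  | Garden   | 961.19 
5  | Sports   | 1344.72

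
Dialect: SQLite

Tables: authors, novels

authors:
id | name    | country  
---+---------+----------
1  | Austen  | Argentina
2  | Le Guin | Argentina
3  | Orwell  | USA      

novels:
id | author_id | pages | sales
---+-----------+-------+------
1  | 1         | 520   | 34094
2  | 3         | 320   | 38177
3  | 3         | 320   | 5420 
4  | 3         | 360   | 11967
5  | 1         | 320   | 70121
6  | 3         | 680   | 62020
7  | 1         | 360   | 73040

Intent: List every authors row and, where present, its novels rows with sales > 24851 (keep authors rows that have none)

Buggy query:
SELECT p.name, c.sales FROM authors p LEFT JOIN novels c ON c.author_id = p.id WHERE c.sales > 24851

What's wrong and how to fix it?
Bug: Filtering c.sales in WHERE discards the NULL rows produced by LEFT JOIN, turning it into an inner join

Fix: Move the right-table condition into the ON clause so unmatched parents are kept

Corrected query:
SELECT p.name, c.sales FROM authors p LEFT JOIN novels c ON c.author_id = p.id AND c.sales > 24851

Result:
name    | sales
--------+------
Austen  | 34094
Austen  | 70121
Austen  | 73040
Le Guin | NULL 
Orwell  | 38177
Orwell  | 62020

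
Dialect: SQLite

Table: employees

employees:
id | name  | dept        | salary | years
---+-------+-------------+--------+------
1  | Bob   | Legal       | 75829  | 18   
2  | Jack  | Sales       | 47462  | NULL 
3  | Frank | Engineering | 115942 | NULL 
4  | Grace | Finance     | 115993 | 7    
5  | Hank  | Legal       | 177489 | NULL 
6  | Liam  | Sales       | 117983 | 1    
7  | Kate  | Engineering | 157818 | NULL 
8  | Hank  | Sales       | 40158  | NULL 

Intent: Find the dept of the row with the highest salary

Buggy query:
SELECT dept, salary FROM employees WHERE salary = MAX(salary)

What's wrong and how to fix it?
Bug: MAX(salary) is an aggregate and cannot be used directly in WHERE

Fix: Wrap MAX in a scalar subquery so WHERE compares against a single value

Corrected query:
SELECT dept, salary FROM employees WHERE salary = (SELECT MAX(salary) FROM employees)

Result:
dept  | salary
------+-------
Legal | 177489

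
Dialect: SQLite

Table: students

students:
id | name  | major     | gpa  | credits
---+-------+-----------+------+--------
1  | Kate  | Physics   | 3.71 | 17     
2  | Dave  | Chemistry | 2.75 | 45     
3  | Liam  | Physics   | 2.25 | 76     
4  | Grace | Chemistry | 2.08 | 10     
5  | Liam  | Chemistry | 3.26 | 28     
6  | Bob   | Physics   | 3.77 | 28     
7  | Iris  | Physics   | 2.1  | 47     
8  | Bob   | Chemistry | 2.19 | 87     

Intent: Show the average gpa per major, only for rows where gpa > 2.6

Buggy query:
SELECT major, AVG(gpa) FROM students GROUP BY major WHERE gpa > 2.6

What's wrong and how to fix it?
Bug: Row-level WHERE must come before GROUP BY in the clause order

Fix: Move the WHERE clause before GROUP BY

Corrected query:
SELECT major, AVG(gpa) FROM students WHERE gpa > 2.6 GROUP BY major

Result:
major     | AVG(gpa)
----------+---------
Chemistry | 3.005   
Physics   | 3.74    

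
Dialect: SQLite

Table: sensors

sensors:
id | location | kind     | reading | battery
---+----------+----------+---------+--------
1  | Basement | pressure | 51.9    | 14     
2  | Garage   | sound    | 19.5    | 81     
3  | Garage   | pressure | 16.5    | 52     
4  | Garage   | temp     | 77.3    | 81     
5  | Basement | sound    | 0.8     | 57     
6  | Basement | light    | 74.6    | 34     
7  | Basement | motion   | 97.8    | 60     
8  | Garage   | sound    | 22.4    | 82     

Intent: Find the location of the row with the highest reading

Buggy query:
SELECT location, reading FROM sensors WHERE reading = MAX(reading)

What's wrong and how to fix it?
Bug: WHERE is evaluated per row; an aggregate over the whole table isn't defined there

Fix: Wrap MAX in a scalar subquery so WHERE compares against a single value

Corrected query:
SELECT location, reading FROM sensors WHERE reading = (SELECT MAX(reading) FROM sensors)

Result:
location | reading
---------+--------
Basement | 97.8   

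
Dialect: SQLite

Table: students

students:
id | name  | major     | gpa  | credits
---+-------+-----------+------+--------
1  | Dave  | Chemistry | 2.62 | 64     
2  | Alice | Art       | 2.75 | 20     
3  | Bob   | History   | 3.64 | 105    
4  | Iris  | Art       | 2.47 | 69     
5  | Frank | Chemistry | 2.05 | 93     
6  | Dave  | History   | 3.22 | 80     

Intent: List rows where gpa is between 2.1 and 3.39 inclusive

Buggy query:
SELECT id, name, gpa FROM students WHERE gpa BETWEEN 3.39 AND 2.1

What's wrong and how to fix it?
Bug: BETWEEN expects the lower bound first; with 3.39 AND 2.1 the range is empty

Fix: Write BETWEEN 2.1 AND 3.39

Corrected query:
SELECT id, name, gpa FROM students WHERE gpa BETWEEN 2.1 AND 3.39

Result:
id | name  | gpa 
---+-------+-----
1  | Dave  | 2.62
2  | Alice | 2.75
4  | Iris  | 2.47
6  | Dave  | 3.22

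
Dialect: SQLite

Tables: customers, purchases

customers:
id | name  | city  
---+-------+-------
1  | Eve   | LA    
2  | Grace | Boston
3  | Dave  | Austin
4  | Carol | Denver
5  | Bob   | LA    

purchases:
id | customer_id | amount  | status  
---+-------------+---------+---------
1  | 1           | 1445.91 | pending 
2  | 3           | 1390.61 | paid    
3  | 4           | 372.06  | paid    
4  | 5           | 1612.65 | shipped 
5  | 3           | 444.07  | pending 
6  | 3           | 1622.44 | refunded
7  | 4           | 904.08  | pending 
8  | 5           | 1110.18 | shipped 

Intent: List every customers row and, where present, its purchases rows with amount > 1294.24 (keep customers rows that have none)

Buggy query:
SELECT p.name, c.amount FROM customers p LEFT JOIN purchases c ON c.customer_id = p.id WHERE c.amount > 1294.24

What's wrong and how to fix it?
Bug: A WHERE condition on the right-hand table after LEFT JOIN drops unmatched parents

Fix: Move the right-table condition into the ON clause so unmatched parents are kept

Corrected query:
SELECT p.name, c.amount FROM customers p LEFT JOIN purchases c ON c.customer_id = p.id AND c.amount > 1294.24

Result:
name  | amount 
------+--------
Eve   | 1445.91
Grace | NULL   
Dave  | 1390.61
Dave  | 1622.44
Carol | NULL   
Bob   | 1612.65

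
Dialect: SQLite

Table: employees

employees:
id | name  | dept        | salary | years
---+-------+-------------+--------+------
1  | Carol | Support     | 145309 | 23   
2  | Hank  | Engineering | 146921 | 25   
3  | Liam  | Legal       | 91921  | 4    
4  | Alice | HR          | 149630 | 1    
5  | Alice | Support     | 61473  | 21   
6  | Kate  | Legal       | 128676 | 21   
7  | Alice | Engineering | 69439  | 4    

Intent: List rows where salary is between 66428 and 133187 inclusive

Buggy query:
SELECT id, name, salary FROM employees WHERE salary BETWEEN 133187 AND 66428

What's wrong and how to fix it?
Bug: BETWEEN expects the lower bound first; with 133187 AND 66428 the range is empty

Fix: Write BETWEEN 66428 AND 133187

Corrected query:
SELECT id, name, salary FROM employees WHERE salary BETWEEN 66428 AND 133187

Result:
id | name  | salary
---+-------+-------
3  | Liam  | 91921 
6  | Kate  | 128676
7  | Alice | 69439 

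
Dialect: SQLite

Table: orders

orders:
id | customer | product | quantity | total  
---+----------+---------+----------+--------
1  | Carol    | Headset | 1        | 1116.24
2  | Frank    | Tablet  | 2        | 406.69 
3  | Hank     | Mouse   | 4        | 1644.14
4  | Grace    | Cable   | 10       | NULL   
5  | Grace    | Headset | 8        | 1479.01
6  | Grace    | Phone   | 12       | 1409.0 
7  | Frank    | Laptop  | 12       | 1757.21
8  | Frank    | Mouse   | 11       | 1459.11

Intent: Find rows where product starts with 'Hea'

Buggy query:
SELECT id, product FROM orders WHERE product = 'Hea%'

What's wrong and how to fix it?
Bug: Wildcards only work with LIKE; '=' treats '%' as a literal character

Fix: Replace '=' with LIKE so 'Hea%' is treated as a pattern

Corrected query:
SELECT id, product FROM orders WHERE product LIKE 'Hea%'

Result:
id | product
---+--------
1  | Headset
5  | Headset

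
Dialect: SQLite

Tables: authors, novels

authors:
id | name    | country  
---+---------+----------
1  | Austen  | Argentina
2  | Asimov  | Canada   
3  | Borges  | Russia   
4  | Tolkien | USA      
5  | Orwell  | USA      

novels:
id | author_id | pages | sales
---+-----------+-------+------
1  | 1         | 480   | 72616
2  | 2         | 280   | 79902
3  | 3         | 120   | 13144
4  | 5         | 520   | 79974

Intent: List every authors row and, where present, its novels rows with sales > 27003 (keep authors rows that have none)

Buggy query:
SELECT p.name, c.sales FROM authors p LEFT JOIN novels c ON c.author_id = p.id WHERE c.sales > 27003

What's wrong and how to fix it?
Bug: Filtering c.sales in WHERE discards the NULL rows produced by LEFT JOIN, turning it into an inner join

Fix: Move the right-table condition into the ON clause so unmatched parents are kept

Corrected query:
SELECT p.name, c.sales FROM authors p LEFT JOIN novels c ON c.author_id = p.id AND c.sales > 27003

Result:
name    | sales
--------+------
Austen  | 72616
Asimov  | 79902
Borges  | NULL 
Tolkien | NULL 
Orwell  | 79974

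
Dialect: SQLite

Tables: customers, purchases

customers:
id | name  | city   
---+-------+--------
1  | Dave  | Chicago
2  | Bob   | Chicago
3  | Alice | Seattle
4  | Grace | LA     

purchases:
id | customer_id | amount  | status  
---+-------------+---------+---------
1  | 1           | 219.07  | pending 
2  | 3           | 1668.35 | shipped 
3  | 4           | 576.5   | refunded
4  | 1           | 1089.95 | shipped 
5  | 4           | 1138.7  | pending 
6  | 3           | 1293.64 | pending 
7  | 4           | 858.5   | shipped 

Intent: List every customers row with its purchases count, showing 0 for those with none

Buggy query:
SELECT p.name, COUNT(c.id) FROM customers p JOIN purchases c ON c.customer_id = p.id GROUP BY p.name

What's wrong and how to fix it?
Bug: An inner join excludes parents with zero children

Fix: Use LEFT JOIN so parents without children still appear (COUNT(c.id) gives 0)

Corrected query:
SELECT p.name, COUNT(c.id) FROM customers p LEFT JOIN purchases c ON c.customer_id = p.id GROUP BY p.name

Result:
name  | COUNT(c.id)
------+------------
Alice | 2          
Bob   | 0          
Dave  | 2          
Grace | 3          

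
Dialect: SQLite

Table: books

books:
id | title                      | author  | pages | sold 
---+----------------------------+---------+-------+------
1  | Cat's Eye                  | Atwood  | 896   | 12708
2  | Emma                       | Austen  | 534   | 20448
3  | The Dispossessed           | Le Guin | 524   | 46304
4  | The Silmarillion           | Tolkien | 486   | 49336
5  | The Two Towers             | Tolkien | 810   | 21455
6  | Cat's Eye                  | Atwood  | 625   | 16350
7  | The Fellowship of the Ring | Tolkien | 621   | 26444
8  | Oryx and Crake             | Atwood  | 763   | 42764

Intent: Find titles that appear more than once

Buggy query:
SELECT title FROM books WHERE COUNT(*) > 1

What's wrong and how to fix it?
Bug: WHERE can't reference COUNT(*); aggregates are computed after WHERE

Fix: GROUP BY title, then filter groups with HAVING COUNT(*) > 1

Corrected query:
SELECT title FROM books GROUP BY title HAVING COUNT(*) > 1

Result:
title    
---------
Cat's Eye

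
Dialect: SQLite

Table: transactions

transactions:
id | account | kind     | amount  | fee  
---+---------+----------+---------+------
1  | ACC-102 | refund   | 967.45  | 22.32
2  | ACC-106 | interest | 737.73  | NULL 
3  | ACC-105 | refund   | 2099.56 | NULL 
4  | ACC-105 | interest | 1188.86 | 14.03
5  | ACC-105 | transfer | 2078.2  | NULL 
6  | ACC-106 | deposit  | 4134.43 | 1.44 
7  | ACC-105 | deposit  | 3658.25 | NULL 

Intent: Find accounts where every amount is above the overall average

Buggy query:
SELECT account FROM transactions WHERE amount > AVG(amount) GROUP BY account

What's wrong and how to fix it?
Bug: WHERE evaluates per row before aggregation, so AVG() is unavailable

Fix: Compute the overall average in a scalar subquery and compare each group's MIN against it in HAVING

Corrected query:
SELECT account FROM transactions GROUP BY account HAVING MIN(amount) > (SELECT AVG(amount) FROM transactions)

Result:
(no rows)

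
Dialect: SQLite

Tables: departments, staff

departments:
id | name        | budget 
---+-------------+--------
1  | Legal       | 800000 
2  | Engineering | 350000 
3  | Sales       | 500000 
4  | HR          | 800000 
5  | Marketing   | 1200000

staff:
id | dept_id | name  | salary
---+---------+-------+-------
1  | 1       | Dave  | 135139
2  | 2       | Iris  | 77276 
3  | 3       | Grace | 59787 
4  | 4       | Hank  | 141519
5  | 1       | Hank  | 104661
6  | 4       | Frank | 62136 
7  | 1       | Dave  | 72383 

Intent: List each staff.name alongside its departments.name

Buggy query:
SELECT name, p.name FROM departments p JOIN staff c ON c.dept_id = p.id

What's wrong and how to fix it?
Bug: Both tables have a 'name' column; the unqualified reference is ambiguous

Fix: Prefix ambiguous columns with the table alias

Corrected query:
SELECT c.name, p.name FROM departments p JOIN staff c ON c.dept_id = p.id

Result:
name  | name       
------+------------
Dave  | Legal      
Iris  | Engineering
Grace | Sales      
Hank  | HR         
Hank  | Legal      
Frank | HR         
Dave  | Legal      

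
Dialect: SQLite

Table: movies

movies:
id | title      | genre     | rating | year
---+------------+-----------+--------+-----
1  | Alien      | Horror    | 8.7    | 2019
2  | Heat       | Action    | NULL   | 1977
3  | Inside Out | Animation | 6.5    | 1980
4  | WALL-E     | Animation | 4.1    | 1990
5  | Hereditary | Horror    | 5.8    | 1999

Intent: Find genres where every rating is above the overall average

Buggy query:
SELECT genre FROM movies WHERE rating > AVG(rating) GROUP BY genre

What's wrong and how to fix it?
Bug: WHERE evaluates per row before aggregation, so AVG() is unavailable

Fix: Compute the overall average in a scalar subquery and compare each group's MIN against it in HAVING

Corrected query:
SELECT genre FROM movies GROUP BY genre HAVING MIN(rating) > (SELECT AVG(rating) FROM movies)

Result:
(no rows)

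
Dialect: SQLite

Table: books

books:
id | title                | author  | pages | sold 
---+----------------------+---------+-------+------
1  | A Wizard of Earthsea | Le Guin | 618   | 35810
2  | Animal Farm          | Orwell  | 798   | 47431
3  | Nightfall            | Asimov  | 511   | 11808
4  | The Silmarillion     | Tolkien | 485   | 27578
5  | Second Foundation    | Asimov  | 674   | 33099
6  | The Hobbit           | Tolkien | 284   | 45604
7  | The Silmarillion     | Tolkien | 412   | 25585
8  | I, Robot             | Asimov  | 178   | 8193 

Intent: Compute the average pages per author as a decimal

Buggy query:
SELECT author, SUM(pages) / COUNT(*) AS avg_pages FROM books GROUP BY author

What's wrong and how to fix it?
Bug: Both operands are integers, so '/' performs integer division and truncates

Fix: Cast one side to REAL so the division keeps the fractional part

Corrected query:
SELECT author, SUM(pages) * 1.0 / COUNT(*) AS avg_pages FROM books GROUP BY author

Result:
author  | avg_pages 
--------+-----------
Asimov  | 454.333333
Le Guin | 618       
Orwell  | 798       
Tolkien | 393.666667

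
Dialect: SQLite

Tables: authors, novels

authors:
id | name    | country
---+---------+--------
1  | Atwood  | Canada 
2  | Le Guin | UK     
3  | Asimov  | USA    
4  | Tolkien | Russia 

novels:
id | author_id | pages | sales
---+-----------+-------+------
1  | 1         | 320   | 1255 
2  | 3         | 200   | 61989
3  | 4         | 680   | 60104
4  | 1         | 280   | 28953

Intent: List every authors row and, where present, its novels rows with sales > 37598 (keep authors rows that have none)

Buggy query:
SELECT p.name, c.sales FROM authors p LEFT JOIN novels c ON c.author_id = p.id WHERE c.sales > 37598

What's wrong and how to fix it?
Bug: A WHERE condition on the right-hand table after LEFT JOIN drops unmatched parents

Fix: Move the right-table condition into the ON clause so unmatched parents are kept

Corrected query:
SELECT p.name, c.sales FROM authors p LEFT JOIN novels c ON c.author_id = p.id AND c.sales > 37598

Result:
name    | sales
--------+------
Atwood  | NULL 
Le Guin | NULL 
Asimov  | 61989
Tolkien | 60104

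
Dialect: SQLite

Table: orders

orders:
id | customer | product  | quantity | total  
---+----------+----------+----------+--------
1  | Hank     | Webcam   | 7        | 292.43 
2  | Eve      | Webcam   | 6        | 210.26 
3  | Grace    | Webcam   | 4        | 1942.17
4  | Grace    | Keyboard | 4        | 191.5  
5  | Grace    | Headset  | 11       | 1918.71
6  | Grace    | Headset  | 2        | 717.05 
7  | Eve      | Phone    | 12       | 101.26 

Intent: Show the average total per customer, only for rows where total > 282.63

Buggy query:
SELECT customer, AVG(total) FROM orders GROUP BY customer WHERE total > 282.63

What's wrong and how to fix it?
Bug: WHERE cannot follow GROUP BY

Fix: Place WHERE between FROM and GROUP BY

Corrected query:
SELECT customer, AVG(total) FROM orders WHERE total > 282.63 GROUP BY customer

Result:
customer | AVG(total) 
---------+------------
Grace    | 1525.976667
Hank     | 292.43     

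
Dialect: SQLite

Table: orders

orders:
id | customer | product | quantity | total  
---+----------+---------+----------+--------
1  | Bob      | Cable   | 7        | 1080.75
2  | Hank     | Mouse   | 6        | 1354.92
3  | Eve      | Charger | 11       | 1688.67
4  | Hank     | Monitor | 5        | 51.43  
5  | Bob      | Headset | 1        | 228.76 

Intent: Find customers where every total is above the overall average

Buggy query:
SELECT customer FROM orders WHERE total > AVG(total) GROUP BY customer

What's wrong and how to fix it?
Bug: WHERE evaluates per row before aggregation, so AVG() is unavailable

Fix: Compute the overall average in a scalar subquery and compare each group's MIN against it in HAVING

Corrected query:
SELECT customer FROM orders GROUP BY customer HAVING MIN(total) > (SELECT AVG(total) FROM orders)

Result:
customer
--------
Eve     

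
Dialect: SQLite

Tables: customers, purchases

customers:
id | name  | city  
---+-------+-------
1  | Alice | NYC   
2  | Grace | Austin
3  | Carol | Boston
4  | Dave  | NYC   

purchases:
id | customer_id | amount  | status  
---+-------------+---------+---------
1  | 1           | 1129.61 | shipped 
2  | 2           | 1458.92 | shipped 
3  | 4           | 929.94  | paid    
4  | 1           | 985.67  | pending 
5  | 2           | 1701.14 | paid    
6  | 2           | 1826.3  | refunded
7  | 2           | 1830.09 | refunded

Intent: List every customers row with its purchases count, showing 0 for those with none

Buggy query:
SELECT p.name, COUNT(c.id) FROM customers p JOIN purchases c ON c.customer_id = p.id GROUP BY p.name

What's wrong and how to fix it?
Bug: An inner join excludes parents with zero children

Fix: Use LEFT JOIN so parents without children still appear (COUNT(c.id) gives 0)

Corrected query:
SELECT p.name, COUNT(c.id) FROM customers p LEFT JOIN purchases c ON c.customer_id = p.id GROUP BY p.name

Result:
name  | COUNT(c.id)
------+------------
Alice | 2          
Carol | 0          
Dave  | 1          
Grace | 4          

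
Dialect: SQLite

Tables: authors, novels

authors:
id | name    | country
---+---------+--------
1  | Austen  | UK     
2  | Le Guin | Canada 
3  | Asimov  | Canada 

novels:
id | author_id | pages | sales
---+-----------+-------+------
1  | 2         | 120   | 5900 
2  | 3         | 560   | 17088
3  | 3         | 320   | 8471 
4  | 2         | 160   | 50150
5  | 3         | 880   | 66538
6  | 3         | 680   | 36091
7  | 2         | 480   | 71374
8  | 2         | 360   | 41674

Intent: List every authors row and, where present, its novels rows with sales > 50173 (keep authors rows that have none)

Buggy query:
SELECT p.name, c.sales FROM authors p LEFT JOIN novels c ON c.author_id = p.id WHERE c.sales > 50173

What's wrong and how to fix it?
Bug: Filtering c.sales in WHERE discards the NULL rows produced by LEFT JOIN, turning it into an inner join

Fix: Put 'c.sales > 50173' in the JOIN's ON clause instead of WHERE

Corrected query:
SELECT p.name, c.sales FROM authors p LEFT JOIN novels c ON c.author_id = p.id AND c.sales > 50173

Result:
name    | sales
--------+------
Austen  | NULL 
Le Guin | 71374
Asimov  | 66538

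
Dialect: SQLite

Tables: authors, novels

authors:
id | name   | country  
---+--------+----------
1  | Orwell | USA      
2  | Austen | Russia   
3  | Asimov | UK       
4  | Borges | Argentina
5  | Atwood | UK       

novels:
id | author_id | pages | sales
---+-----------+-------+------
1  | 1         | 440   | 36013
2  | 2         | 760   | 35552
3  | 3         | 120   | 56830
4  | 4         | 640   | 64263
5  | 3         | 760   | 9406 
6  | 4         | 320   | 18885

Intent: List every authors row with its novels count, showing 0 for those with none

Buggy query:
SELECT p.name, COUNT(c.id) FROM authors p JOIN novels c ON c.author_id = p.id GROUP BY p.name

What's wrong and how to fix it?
Bug: An inner join excludes parents with zero children

Fix: Switch to LEFT JOIN to retain unmatched parent rows

Corrected query:
SELECT p.name, COUNT(c.id) FROM authors p LEFT JOIN novels c ON c.author_id = p.id GROUP BY p.name

Result:
name   | COUNT(c.id)
-------+------------
Asimov | 2          
Atwood | 0          
Austen | 1          
Borges | 2          
Orwell | 1          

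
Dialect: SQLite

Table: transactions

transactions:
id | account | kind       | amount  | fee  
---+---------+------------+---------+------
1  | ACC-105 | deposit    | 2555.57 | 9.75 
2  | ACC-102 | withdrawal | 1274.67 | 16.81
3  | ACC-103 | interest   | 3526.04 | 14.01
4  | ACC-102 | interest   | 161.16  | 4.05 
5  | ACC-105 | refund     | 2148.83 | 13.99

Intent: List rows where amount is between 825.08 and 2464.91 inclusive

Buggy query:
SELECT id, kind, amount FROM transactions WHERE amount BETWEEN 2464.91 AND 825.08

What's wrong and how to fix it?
Bug: BETWEEN expects the lower bound first; with 2464.91 AND 825.08 the range is empty

Fix: Swap the bounds so the smaller value comes first

Corrected query:
SELECT id, kind, amount FROM transactions WHERE amount BETWEEN 825.08 AND 2464.91

Result:
id | kind       | amount 
---+------------+--------
2  | withdrawal | 1274.67
5  | refund     | 2148.83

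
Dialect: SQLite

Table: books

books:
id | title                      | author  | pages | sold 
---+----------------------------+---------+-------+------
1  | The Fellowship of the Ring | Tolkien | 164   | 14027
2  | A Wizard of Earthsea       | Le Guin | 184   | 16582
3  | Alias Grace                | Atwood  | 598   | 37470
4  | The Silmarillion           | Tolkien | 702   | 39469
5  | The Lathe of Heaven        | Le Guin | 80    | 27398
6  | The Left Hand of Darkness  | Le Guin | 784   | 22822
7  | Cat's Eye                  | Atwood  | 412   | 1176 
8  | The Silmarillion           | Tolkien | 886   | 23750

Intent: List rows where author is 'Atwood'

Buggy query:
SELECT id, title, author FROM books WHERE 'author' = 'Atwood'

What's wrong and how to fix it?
Bug: Single quotes denote string literals in SQL; the column name is being compared as a constant string

Fix: Remove the quotes around the column name (or use double quotes for an identifier)

Corrected query:
SELECT id, title, author FROM books WHERE author = 'Atwood'

Result:
id | title       | author
---+-------------+-------
3  | Alias Grace | Atwood
7  | Cat's Eye   | Atwood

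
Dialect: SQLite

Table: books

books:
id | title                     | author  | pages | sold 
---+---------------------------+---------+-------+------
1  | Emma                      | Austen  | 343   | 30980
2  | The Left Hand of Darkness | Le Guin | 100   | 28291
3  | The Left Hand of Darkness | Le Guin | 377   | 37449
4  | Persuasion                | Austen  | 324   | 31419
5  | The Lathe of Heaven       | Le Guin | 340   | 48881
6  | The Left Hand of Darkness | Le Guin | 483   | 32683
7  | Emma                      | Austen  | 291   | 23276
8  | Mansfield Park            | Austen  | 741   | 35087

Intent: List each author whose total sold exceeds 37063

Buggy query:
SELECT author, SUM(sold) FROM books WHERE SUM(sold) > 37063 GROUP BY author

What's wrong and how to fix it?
Bug: Aggregate functions cannot appear in a WHERE clause

Fix: Use HAVING (which filters groups after aggregation) instead of WHERE

Corrected query:
SELECT author, SUM(sold) FROM books GROUP BY author HAVING SUM(sold) > 37063

Result:
author  | SUM(sold)
--------+----------
Austen  | 120762   
Le Guin | 147304   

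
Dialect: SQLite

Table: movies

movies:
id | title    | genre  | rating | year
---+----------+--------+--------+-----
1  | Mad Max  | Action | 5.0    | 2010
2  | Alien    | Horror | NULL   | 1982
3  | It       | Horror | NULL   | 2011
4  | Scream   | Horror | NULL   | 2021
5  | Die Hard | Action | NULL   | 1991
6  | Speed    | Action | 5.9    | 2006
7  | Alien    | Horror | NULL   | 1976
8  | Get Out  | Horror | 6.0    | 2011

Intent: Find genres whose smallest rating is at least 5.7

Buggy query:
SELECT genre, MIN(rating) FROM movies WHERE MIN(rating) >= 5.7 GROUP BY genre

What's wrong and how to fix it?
Bug: MIN() in WHERE is a misuse of aggregate

Fix: Use HAVING for the per-group MIN condition

Corrected query:
SELECT genre, MIN(rating) FROM movies GROUP BY genre HAVING MIN(rating) >= 5.7

Result:
genre  | MIN(rating)
-------+------------
Horror | 6          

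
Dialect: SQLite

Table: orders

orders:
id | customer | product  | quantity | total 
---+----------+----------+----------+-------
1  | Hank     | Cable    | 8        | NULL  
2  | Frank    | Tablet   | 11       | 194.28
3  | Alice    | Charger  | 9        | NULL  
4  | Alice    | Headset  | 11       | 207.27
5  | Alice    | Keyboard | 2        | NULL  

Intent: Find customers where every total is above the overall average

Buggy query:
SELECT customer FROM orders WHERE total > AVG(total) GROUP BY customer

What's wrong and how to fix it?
Bug: AVG() is an aggregate; it can't sit directly in WHERE

Fix: Compute the overall average in a scalar subquery and compare each group's MIN against it in HAVING

Corrected query:
SELECT customer FROM orders GROUP BY customer HAVING MIN(total) > (SELECT AVG(total) FROM orders)

Result:
customer
--------
Alice   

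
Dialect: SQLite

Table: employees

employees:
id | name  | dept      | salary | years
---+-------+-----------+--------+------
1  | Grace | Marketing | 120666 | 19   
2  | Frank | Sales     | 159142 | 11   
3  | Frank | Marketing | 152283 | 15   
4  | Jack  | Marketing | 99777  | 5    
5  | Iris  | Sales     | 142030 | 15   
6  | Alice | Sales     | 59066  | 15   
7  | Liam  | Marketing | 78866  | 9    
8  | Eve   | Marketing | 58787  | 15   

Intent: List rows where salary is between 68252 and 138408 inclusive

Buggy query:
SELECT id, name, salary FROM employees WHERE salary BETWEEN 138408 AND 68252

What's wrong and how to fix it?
Bug: The bounds are reversed; BETWEEN a AND b requires a <= b to match anything

Fix: Swap the bounds so the smaller value comes first

Corrected query:
SELECT id, name, salary FROM employees WHERE salary BETWEEN 68252 AND 138408

Result:
id | name  | salary
---+-------+-------
1  | Grace | 120666
4  | Jack  | 99777 
7  | Liam  | 78866 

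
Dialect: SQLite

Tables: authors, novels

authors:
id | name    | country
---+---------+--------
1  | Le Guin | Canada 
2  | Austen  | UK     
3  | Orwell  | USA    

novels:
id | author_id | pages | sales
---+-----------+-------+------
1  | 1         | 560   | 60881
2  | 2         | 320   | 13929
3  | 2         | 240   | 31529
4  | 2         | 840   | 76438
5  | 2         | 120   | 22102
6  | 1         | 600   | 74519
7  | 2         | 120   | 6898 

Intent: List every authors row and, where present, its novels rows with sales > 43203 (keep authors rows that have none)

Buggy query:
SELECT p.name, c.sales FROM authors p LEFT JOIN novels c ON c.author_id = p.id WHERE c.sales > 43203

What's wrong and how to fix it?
Bug: A WHERE condition on the right-hand table after LEFT JOIN drops unmatched parents

Fix: Move the right-table condition into the ON clause so unmatched parents are kept

Corrected query:
SELECT p.name, c.sales FROM authors p LEFT JOIN novels c ON c.author_id = p.id AND c.sales > 43203

Result:
name    | sales
--------+------
Le Guin | 60881
Le Guin | 74519
Austen  | 76438
Orwell  | NULL 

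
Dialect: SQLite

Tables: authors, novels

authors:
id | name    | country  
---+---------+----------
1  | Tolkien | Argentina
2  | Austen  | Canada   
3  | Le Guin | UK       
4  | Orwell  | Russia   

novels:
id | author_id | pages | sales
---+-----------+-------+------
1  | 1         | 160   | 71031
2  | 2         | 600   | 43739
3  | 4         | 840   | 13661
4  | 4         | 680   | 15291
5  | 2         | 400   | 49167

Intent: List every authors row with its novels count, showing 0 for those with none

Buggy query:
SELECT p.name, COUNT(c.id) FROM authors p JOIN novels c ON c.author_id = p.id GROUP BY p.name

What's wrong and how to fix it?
Bug: INNER JOIN drops authors rows that have no matching novels rows

Fix: Switch to LEFT JOIN to retain unmatched parent rows

Corrected query:
SELECT p.name, COUNT(c.id) FROM authors p LEFT JOIN novels c ON c.author_id = p.id GROUP BY p.name

Result:
name    | COUNT(c.id)
--------+------------
Austen  | 2          
Le Guin | 0          
Orwell  | 2          
Tolkien | 1          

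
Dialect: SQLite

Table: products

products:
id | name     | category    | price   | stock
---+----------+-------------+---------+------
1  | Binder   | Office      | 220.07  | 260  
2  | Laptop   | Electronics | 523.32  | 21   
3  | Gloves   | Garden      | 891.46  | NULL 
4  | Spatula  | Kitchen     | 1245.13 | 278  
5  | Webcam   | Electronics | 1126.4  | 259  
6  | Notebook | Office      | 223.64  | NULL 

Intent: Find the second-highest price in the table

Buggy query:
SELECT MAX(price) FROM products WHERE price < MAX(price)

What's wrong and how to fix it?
Bug: MAX(price) on the right of the comparison is an aggregate-in-WHERE error

Fix: Put the inner MAX in a scalar subquery

Corrected query:
SELECT MAX(price) FROM products WHERE price < (SELECT MAX(price) FROM products)

Result:
MAX(price)
----------
1126.4    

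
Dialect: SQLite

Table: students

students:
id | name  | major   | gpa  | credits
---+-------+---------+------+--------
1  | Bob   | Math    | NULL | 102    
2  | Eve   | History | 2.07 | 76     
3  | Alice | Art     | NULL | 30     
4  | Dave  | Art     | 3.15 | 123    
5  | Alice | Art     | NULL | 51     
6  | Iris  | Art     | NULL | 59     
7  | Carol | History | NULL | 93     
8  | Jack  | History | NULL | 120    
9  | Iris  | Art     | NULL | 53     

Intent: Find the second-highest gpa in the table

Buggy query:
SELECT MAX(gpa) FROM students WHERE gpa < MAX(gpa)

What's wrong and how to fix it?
Bug: The inner MAX is an aggregate inside WHERE, which is not allowed

Fix: Compute the overall MAX in a subquery, then take MAX of rows below it

Corrected query:
SELECT MAX(gpa) FROM students WHERE gpa < (SELECT MAX(gpa) FROM students)

Result:
MAX(gpa)
--------
2.07    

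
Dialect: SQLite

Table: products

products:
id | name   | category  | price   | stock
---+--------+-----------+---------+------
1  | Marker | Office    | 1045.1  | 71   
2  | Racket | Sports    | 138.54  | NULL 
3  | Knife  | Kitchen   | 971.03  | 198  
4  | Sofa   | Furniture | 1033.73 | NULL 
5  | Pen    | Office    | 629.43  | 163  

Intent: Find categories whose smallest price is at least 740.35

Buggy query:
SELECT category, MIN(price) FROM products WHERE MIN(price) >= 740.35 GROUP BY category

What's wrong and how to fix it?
Bug: Aggregates like MIN are computed per group after WHERE runs

Fix: Replace WHERE with HAVING after the GROUP BY

Corrected query:
SELECT category, MIN(price) FROM products GROUP BY category HAVING MIN(price) >= 740.35

Result:
category  | MIN(price)
----------+-----------
Furniture | 1033.73   
Kitchen   | 971.03    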